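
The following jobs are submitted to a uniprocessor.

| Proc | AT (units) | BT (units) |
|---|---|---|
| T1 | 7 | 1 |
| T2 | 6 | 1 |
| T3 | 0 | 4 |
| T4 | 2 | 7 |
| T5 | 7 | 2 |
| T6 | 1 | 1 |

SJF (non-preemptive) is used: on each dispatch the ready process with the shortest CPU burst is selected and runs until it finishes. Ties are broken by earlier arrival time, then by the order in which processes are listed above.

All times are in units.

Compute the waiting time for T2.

Timeline: | T3 0-4 | T6 4-5 | T4 5-12 | T2 12-13 | T1 13-14 | T5 14-16 |
Completion: T1=14  T2=13  T3=4  T4=12  T5=16  T6=5
Waiting(T2) = turnaround − burst = 7 − 1 = 6

6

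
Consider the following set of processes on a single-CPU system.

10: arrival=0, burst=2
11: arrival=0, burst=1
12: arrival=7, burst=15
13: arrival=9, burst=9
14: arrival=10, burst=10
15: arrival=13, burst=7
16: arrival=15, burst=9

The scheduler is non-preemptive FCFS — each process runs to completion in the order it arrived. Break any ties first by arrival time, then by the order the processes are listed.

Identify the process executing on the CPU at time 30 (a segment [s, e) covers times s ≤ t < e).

Schedule: | 10 0-2 | 11 2-3 | idle 3-7 | 12 7-22 | 13 22-31 | 14 31-41 | 15 41-48 | 16 48-57 |
Completion: 10=2  11=3  12=22  13=31  14=41  15=48  16=57
Turnaround (C−A): 10=2  11=3  12=15  13=22  14=31  15=35  16=42

13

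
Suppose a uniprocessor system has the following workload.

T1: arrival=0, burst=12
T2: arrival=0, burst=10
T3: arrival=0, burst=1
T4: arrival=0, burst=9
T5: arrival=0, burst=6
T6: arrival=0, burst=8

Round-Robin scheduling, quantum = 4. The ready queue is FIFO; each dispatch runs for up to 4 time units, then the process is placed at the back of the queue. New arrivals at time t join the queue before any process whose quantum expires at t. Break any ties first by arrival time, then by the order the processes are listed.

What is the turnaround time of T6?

39

Timeline: | T1 0-4 | T2 4-8 | T3 8-9 | T4 9-13 | T5 13-17 | T6 17-21 | T1 21-25 | T2 25-29 | T4 29-33 | T5 33-35 | T6 35-39 | T1 39-43 | T2 43-45 | T4 45-46 |
Completion: T1=43  T2=45  T3=9  T4=46  T5=35  T6=39
Turnaround (C−A): T1=43  T2=45  T3=9  T4=46  T5=35  T6=39
Turnaround(T6) = completion − arrival = 39 − 0 = 39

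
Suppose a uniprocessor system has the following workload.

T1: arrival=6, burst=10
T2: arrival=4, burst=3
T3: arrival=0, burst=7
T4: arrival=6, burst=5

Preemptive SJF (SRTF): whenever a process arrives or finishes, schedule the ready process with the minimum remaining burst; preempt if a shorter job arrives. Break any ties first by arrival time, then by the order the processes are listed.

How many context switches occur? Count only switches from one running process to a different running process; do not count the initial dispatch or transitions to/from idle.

Gantt: | T3 0-7 | T2 7-10 | T4 10-15 | T1 15-25 |
Completion: T1=25  T2=10  T3=7  T4=15
Turnaround (C−A): T1=19  T2=6  T3=7  T4=9

3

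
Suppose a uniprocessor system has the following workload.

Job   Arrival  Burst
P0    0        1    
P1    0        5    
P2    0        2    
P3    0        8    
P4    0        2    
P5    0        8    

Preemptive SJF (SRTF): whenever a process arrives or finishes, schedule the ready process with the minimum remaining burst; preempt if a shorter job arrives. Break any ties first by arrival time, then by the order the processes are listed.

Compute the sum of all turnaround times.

Schedule: | P0 0-1 | P2 1-3 | P4 3-5 | P1 5-10 | P3 10-18 | P5 18-26 |
Completion: P0=1  P1=10  P2=3  P3=18  P4=5  P5=26
Turnaround (C−A): P0=1  P1=10  P2=3  P3=18  P4=5  P5=26
Turnaround = completion − arrival: P0=1, P1=10, P2=3, P3=18, P4=5, P5=26
Total turnaround = 1 + 10 + 3 + 18 + 5 + 26 = 63

63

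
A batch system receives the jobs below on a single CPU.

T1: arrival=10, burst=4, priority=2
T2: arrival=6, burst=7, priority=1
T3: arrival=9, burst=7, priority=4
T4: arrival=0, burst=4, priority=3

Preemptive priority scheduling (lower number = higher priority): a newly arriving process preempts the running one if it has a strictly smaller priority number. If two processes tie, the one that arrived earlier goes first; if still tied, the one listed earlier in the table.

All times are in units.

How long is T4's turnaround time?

4

Gantt: | T4 0-4 | idle 4-6 | T2 6-13 | T1 13-17 | T3 17-24 |
Completion: T1=17  T2=13  T3=24  T4=4
Turnaround(T4) = completion − arrival = 4 − 0 = 4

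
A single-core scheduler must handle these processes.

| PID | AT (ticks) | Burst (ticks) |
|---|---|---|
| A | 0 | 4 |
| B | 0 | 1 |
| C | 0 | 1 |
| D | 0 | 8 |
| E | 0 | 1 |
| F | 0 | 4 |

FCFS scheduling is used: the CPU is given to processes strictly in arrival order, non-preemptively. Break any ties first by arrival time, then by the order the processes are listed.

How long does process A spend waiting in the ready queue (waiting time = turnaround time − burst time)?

0

Gantt: | A 0-4 | B 4-5 | C 5-6 | D 6-14 | E 14-15 | F 15-19 |
Completion: A=4  B=5  C=6  D=14  E=15  F=19
Turnaround (C−A): A=4  B=5  C=6  D=14  E=15  F=19
Waiting(A) = turnaround − burst = 4 − 4 = 0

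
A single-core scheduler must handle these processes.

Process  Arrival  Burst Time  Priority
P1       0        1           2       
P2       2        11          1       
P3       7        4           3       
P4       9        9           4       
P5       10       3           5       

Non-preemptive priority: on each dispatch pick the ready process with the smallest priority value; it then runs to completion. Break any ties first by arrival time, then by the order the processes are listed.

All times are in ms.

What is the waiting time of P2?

0

Gantt: | P1 0-1 | idle 1-2 | P2 2-13 | P3 13-17 | P4 17-26 | P5 26-29 |
Completion: P1=1  P2=13  P3=17  P4=26  P5=29
Turnaround (C−A): P1=1  P2=11  P3=10  P4=17  P5=19
Waiting(P2) = turnaround − burst = 11 − 11 = 0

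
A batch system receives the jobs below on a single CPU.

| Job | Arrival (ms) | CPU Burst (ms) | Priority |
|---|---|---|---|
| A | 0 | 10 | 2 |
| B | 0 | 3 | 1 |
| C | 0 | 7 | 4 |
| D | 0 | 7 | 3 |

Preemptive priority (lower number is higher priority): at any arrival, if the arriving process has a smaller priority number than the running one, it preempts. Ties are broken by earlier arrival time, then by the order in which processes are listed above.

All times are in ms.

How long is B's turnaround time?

Timeline: | B 0-3 | A 3-13 | D 13-20 | C 20-27 |
Completion: A=13  B=3  C=27  D=20
Turnaround (C−A): A=13  B=3  C=27  D=20
Turnaround(B) = completion − arrival = 3 − 0 = 3

3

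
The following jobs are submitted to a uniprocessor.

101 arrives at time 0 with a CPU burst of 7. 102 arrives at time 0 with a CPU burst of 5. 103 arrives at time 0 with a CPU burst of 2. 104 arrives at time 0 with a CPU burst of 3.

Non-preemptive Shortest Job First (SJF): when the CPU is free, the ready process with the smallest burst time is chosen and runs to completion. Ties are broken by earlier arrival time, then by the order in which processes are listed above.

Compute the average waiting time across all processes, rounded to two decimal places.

Gantt: | 103 0-2 | 104 2-5 | 102 5-10 | 101 10-17 |
Completion: 101=17  102=10  103=2  104=5
Waiting times: 101=10, 102=5, 103=0, 104=2
Average waiting = (10+5+0+2) / 4 = 17/4 = 4.25

4.25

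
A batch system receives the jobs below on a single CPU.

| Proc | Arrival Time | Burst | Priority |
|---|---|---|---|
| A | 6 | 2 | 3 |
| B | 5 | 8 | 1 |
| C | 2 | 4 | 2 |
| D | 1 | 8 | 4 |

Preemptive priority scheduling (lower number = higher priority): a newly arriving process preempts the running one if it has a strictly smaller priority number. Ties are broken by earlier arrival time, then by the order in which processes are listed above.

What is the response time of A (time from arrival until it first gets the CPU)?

8

Gantt: | idle 0-1 | D 1-2 | C 2-5 | B 5-13 | C 13-14 | A 14-16 | D 16-23 |
Completion: A=16  B=13  C=14  D=23
Response(A) = first start − arrival = 14 − 6 = 8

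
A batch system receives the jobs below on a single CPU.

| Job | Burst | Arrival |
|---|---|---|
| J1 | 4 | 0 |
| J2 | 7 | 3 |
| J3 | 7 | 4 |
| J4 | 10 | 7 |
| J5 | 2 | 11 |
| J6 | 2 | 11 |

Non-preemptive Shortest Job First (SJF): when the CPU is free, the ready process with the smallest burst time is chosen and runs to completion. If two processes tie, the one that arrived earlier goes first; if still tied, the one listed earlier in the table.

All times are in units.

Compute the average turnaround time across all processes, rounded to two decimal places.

Schedule: | J1 0-4 | J2 4-11 | J5 11-13 | J6 13-15 | J3 15-22 | J4 22-32 |
Completion: J1=4  J2=11  J3=22  J4=32  J5=13  J6=15
Turnaround (C−A): J1=4  J2=8  J3=18  J4=25  J5=2  J6=4
Turnaround times: J1=4, J2=8, J3=18, J4=25, J5=2, J6=4
Average turnaround = (4+8+18+25+2+4) / 6 = 61/6 = 10.17

10.17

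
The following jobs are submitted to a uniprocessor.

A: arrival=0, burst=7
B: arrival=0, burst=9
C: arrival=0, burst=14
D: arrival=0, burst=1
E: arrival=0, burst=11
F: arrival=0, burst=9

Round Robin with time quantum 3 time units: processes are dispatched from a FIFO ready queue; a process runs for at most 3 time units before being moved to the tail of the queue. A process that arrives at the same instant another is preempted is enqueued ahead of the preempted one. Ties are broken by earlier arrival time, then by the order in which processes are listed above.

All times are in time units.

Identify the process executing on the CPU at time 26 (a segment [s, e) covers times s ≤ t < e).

E

Schedule: | A 0-3 | B 3-6 | C 6-9 | D 9-10 | E 10-13 | F 13-16 | A 16-19 | B 19-22 | C 22-25 | E 25-28 | F 28-31 | A 31-32 | B 32-35 | C 35-38 | E 38-41 | F 41-44 | C 44-47 | E 47-49 | C 49-51 |
Completion: A=32  B=35  C=51  D=10  E=49  F=44
Turnaround (C−A): A=32  B=35  C=51  D=10  E=49  F=44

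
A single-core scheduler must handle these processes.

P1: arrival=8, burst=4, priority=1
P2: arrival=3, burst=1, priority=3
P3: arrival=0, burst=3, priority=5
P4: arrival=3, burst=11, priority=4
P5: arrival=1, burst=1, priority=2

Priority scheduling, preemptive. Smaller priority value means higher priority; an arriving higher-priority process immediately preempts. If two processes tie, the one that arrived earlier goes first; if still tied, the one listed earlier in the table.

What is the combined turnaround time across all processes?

42

Schedule: | P3 0-1 | P5 1-2 | P3 2-3 | P2 3-4 | P4 4-8 | P1 8-12 | P4 12-19 | P3 19-20 |
Completion: P1=12  P2=4  P3=20  P4=19  P5=2
Turnaround (C−A): P1=4  P2=1  P3=20  P4=16  P5=1
Turnaround = completion − arrival: P1=4, P2=1, P3=20, P4=16, P5=1
Total turnaround = 4 + 1 + 20 + 16 + 1 = 42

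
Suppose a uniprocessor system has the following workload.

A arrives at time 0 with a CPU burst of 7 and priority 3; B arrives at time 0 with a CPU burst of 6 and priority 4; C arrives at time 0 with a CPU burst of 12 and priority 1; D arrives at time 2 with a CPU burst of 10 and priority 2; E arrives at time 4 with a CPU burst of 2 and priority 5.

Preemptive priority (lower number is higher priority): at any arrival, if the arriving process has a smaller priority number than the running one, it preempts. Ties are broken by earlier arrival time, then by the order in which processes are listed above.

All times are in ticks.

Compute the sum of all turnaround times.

Gantt: | C 0-12 | D 12-22 | A 22-29 | B 29-35 | E 35-37 |
Completion: A=29  B=35  C=12  D=22  E=37
Turnaround (C−A): A=29  B=35  C=12  D=20  E=33
Turnaround = completion − arrival: A=29, B=35, C=12, D=20, E=33
Total turnaround = 29 + 35 + 12 + 20 + 33 = 129

129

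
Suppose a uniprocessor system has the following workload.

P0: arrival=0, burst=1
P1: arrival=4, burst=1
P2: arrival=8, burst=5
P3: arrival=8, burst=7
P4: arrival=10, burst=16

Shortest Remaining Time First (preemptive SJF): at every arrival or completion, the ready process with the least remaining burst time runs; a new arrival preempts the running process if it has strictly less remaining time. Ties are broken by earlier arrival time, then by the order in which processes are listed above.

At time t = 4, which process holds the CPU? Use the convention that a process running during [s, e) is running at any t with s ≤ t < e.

Schedule: | P0 0-1 | idle 1-4 | P1 4-5 | idle 5-8 | P2 8-13 | P3 13-20 | P4 20-36 |
Completion: P0=1  P1=5  P2=13  P3=20  P4=36
Turnaround (C−A): P0=1  P1=1  P2=5  P3=12  P4=26

P1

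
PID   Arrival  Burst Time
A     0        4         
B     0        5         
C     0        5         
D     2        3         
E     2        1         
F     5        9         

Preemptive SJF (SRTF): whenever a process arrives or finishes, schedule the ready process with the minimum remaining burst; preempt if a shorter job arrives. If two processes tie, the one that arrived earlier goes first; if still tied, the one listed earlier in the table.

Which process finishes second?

Gantt: | A 0-2 | E 2-3 | A 3-5 | D 5-8 | B 8-13 | C 13-18 | F 18-27 |
Completion: A=5  B=13  C=18  D=8  E=3  F=27
Finish order: E → A → D → B → C → F

A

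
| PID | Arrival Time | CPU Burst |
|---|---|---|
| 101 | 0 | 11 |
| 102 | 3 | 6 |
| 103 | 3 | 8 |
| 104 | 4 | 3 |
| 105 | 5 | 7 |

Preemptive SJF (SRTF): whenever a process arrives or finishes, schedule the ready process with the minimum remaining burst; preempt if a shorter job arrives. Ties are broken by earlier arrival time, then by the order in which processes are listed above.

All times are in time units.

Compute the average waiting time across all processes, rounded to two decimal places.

Timeline: | 101 0-3 | 102 3-4 | 104 4-7 | 102 7-12 | 105 12-19 | 101 19-27 | 103 27-35 |
Completion: 101=27  102=12  103=35  104=7  105=19
Turnaround (C−A): 101=27  102=9  103=32  104=3  105=14
Waiting times: 101=16, 102=3, 103=24, 104=0, 105=7
Average waiting = (16+3+24+0+7) / 5 = 50/5 = 10.00

10.00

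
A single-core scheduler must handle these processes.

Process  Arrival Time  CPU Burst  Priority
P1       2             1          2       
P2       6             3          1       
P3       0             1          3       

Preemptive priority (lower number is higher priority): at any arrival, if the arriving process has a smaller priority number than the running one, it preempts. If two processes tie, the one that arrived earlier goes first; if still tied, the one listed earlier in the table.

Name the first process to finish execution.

Timeline: | P3 0-1 | idle 1-2 | P1 2-3 | idle 3-6 | P2 6-9 |
Completion: P1=3  P2=9  P3=1
Turnaround (C−A): P1=1  P2=3  P3=1
Finish order: P3 → P1 → P2

P3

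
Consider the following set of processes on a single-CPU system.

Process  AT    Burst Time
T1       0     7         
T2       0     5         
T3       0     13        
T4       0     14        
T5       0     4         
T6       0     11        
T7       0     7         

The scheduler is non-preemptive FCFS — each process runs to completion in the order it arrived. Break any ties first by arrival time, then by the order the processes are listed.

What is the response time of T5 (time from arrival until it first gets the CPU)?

39

Gantt: | T1 0-7 | T2 7-12 | T3 12-25 | T4 25-39 | T5 39-43 | T6 43-54 | T7 54-61 |
Completion: T1=7  T2=12  T3=25  T4=39  T5=43  T6=54  T7=61
Response(T5) = first start − arrival = 39 − 0 = 39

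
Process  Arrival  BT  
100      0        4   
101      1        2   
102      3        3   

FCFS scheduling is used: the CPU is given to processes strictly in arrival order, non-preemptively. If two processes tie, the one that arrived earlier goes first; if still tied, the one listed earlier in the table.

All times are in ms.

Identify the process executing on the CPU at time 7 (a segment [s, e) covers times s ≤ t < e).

102

Gantt: | 100 0-4 | 101 4-6 | 102 6-9 |
Completion: 100=4  101=6  102=9
Turnaround (C−A): 100=4  101=5  102=6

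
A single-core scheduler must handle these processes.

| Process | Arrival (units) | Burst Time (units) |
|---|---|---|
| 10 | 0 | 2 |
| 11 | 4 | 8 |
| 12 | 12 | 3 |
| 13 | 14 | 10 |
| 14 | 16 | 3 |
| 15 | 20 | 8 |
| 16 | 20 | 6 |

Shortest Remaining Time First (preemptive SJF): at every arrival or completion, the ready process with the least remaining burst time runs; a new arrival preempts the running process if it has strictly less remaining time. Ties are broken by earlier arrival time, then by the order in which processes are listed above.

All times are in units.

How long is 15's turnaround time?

22

Schedule: | 10 0-2 | idle 2-4 | 11 4-12 | 12 12-15 | 13 15-16 | 14 16-19 | 13 19-20 | 16 20-26 | 13 26-34 | 15 34-42 |
Completion: 10=2  11=12  12=15  13=34  14=19  15=42  16=26
Turnaround (C−A): 10=2  11=8  12=3  13=20  14=3  15=22  16=6
Turnaround(15) = completion − arrival = 42 − 20 = 22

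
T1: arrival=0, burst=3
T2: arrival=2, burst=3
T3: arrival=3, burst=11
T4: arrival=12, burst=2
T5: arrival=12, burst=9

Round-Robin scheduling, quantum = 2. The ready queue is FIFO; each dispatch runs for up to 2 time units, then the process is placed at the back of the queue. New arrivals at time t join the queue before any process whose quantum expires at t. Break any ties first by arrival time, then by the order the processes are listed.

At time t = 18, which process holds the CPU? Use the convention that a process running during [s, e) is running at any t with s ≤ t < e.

T5

Gantt: | T1 0-2 | T2 2-4 | T1 4-5 | T3 5-7 | T2 7-8 | T3 8-12 | T4 12-14 | T5 14-16 | T3 16-18 | T5 18-20 | T3 20-22 | T5 22-24 | T3 24-25 | T5 25-28 |
Completion: T1=5  T2=8  T3=25  T4=14  T5=28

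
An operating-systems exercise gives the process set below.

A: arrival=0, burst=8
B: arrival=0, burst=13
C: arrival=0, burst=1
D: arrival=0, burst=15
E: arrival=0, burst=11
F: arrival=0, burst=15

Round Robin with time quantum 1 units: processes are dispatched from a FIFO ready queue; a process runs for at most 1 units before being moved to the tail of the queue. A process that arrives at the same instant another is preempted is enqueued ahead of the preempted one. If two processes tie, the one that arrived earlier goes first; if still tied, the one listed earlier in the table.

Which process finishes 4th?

B

Timeline: | A 0-1 | B 1-2 | C 2-3 | D 3-4 | E 4-5 | F 5-6 | A 6-7 | B 7-8 | D 8-9 | E 9-10 | F 10-11 | A 11-12 | B 12-13 | D 13-14 | E 14-15 | F 15-16 | A 16-17 | B 17-18 | D 18-19 | E 19-20 | F 20-21 | A 21-22 | B 22-23 | D 23-24 | E 24-25 | F 25-26 | A 26-27 | B 27-28 | D 28-29 | E 29-30 | F 30-31 | A 31-32 | B 32-33 | D 33-34 | E 34-35 | F 35-36 | A 36-37 | B 37-38 | D 38-39 | E 39-40 | F 40-41 | B 41-42 | D 42-43 | E 43-44 | F 44-45 | B 45-46 | D 46-47 | E 47-48 | F 48-49 | B 49-50 | D 50-51 | E 51-52 | F 52-53 | B 53-54 | D 54-55 | F 55-56 | B 56-57 | D 57-58 | F 58-59 | D 59-60 | F 60-61 | D 61-62 | F 62-63 |
Completion: A=37  B=57  C=3  D=62  E=52  F=63
Turnaround (C−A): A=37  B=57  C=3  D=62  E=52  F=63
Finish order: C → A → E → B → D → F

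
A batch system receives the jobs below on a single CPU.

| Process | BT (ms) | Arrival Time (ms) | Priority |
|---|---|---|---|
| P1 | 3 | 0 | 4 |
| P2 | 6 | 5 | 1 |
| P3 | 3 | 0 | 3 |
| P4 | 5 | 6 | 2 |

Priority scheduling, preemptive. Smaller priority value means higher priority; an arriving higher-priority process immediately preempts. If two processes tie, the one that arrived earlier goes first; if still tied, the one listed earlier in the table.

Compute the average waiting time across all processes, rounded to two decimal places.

4.75

Timeline: | P3 0-3 | P1 3-5 | P2 5-11 | P4 11-16 | P1 16-17 |
Completion: P1=17  P2=11  P3=3  P4=16
Turnaround (C−A): P1=17  P2=6  P3=3  P4=10
Waiting times: P1=14, P2=0, P3=0, P4=5
Average waiting = (14+0+0+5) / 4 = 19/4 = 4.75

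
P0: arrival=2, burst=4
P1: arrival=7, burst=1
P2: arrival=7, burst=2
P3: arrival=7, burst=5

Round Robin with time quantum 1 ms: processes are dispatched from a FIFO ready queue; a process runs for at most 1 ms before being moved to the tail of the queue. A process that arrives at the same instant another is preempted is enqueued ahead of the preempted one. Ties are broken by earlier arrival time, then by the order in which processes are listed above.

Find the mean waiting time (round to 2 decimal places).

1.25

Timeline: | idle 0-2 | P0 2-6 | idle 6-7 | P1 7-8 | P2 8-9 | P3 9-10 | P2 10-11 | P3 11-15 |
Completion: P0=6  P1=8  P2=11  P3=15
Waiting times: P0=0, P1=0, P2=2, P3=3
Average waiting = (0+0+2+3) / 4 = 5/4 = 1.25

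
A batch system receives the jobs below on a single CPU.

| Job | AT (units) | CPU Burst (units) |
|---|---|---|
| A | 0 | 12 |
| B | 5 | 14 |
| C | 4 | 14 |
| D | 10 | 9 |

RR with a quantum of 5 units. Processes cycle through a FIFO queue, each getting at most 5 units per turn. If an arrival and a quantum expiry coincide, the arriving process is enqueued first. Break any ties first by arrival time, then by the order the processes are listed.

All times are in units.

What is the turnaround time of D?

Timeline: | A 0-5 | C 5-10 | B 10-15 | A 15-20 | D 20-25 | C 25-30 | B 30-35 | A 35-37 | D 37-41 | C 41-45 | B 45-49 |
Completion: A=37  B=49  C=45  D=41
Turnaround(D) = completion − arrival = 41 − 10 = 31

31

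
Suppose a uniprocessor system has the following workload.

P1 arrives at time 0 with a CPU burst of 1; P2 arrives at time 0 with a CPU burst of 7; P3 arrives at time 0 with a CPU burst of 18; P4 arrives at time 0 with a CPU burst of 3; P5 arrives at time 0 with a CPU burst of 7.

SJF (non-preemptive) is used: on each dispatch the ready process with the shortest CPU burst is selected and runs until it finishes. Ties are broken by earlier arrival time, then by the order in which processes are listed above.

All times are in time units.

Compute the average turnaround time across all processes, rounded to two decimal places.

Timeline: | P1 0-1 | P4 1-4 | P2 4-11 | P5 11-18 | P3 18-36 |
Completion: P1=1  P2=11  P3=36  P4=4  P5=18
Turnaround (C−A): P1=1  P2=11  P3=36  P4=4  P5=18
Turnaround times: P1=1, P2=11, P3=36, P4=4, P5=18
Average turnaround = (1+11+36+4+18) / 5 = 70/5 = 14.00

14.00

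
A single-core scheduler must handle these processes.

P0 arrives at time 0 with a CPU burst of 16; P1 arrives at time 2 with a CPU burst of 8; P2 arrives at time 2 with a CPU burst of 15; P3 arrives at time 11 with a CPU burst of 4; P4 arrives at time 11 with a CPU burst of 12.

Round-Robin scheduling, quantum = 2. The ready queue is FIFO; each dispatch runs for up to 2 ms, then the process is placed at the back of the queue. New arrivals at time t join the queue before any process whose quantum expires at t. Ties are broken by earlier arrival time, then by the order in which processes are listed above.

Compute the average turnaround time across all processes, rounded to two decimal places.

Gantt: | P0 0-2 | P1 2-4 | P2 4-6 | P0 6-8 | P1 8-10 | P2 10-12 | P0 12-14 | P1 14-16 | P3 16-18 | P4 18-20 | P2 20-22 | P0 22-24 | P1 24-26 | P3 26-28 | P4 28-30 | P2 30-32 | P0 32-34 | P4 34-36 | P2 36-38 | P0 38-40 | P4 40-42 | P2 42-44 | P0 44-46 | P4 46-48 | P2 48-50 | P0 50-52 | P4 52-54 | P2 54-55 |
Completion: P0=52  P1=26  P2=55  P3=28  P4=54
Turnaround times: P0=52, P1=24, P2=53, P3=17, P4=43
Average turnaround = (52+24+53+17+43) / 5 = 189/5 = 37.80

37.80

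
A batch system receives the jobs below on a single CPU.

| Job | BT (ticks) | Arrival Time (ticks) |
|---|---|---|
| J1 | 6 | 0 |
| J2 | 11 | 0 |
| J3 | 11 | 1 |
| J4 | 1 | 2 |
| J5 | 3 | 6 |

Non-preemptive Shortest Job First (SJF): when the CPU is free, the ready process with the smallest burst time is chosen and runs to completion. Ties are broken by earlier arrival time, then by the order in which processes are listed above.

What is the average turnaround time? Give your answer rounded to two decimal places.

13.40

Gantt: | J1 0-6 | J4 6-7 | J5 7-10 | J2 10-21 | J3 21-32 |
Completion: J1=6  J2=21  J3=32  J4=7  J5=10
Turnaround (C−A): J1=6  J2=21  J3=31  J4=5  J5=4
Turnaround times: J1=6, J2=21, J3=31, J4=5, J5=4
Average turnaround = (6+21+31+5+4) / 5 = 67/5 = 13.40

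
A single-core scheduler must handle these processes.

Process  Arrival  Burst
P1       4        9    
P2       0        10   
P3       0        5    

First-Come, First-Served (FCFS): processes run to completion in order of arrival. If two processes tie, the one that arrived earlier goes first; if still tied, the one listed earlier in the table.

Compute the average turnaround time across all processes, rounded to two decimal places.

15.00

Timeline: | P2 0-10 | P3 10-15 | P1 15-24 |
Completion: P1=24  P2=10  P3=15
Turnaround (C−A): P1=20  P2=10  P3=15
Turnaround times: P1=20, P2=10, P3=15
Average turnaround = (20+10+15) / 3 = 45/3 = 15.00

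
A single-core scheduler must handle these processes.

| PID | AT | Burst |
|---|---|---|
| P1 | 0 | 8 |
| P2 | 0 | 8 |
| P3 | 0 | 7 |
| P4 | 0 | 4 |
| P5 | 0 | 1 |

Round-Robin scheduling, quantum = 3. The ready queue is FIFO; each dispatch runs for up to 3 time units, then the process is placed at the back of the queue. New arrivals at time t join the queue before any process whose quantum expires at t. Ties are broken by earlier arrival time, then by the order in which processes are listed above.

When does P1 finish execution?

25

Schedule: | P1 0-3 | P2 3-6 | P3 6-9 | P4 9-12 | P5 12-13 | P1 13-16 | P2 16-19 | P3 19-22 | P4 22-23 | P1 23-25 | P2 25-27 | P3 27-28 |
Completion: P1=25  P2=27  P3=28  P4=23  P5=13
Turnaround (C−A): P1=25  P2=27  P3=28  P4=23  P5=13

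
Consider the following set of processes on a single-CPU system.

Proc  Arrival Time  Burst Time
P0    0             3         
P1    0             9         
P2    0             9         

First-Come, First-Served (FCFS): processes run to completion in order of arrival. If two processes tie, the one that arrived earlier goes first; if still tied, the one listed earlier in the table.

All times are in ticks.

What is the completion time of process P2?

Gantt: | P0 0-3 | P1 3-12 | P2 12-21 |
Completion: P0=3  P1=12  P2=21
Turnaround (C−A): P0=3  P1=12  P2=21

21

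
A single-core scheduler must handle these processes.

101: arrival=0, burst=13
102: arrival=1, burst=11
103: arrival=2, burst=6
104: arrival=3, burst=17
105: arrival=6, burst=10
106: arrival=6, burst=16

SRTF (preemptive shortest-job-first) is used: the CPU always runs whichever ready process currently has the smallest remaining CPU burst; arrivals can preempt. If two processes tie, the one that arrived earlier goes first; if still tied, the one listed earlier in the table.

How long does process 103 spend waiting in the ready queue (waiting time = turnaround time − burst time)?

Schedule: | 101 0-1 | 102 1-2 | 103 2-8 | 102 8-18 | 105 18-28 | 101 28-40 | 106 40-56 | 104 56-73 |
Completion: 101=40  102=18  103=8  104=73  105=28  106=56
Waiting(103) = turnaround − burst = 6 − 6 = 0

0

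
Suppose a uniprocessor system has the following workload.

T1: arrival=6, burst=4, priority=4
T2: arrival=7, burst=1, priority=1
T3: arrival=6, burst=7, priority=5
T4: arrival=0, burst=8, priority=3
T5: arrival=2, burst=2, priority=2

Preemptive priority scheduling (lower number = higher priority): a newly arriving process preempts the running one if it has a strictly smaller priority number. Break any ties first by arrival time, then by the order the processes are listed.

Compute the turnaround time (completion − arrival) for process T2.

Gantt: | T4 0-2 | T5 2-4 | T4 4-7 | T2 7-8 | T4 8-11 | T1 11-15 | T3 15-22 |
Completion: T1=15  T2=8  T3=22  T4=11  T5=4
Turnaround(T2) = completion − arrival = 8 − 7 = 1

1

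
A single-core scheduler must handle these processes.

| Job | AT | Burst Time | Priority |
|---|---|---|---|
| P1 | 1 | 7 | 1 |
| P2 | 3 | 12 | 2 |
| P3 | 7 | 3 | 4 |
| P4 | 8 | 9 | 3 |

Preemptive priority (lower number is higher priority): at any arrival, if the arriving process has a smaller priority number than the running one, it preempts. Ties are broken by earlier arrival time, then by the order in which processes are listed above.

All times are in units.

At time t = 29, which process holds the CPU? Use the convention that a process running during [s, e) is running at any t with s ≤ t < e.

Gantt: | idle 0-1 | P1 1-8 | P2 8-20 | P4 20-29 | P3 29-32 |
Completion: P1=8  P2=20  P3=32  P4=29

P3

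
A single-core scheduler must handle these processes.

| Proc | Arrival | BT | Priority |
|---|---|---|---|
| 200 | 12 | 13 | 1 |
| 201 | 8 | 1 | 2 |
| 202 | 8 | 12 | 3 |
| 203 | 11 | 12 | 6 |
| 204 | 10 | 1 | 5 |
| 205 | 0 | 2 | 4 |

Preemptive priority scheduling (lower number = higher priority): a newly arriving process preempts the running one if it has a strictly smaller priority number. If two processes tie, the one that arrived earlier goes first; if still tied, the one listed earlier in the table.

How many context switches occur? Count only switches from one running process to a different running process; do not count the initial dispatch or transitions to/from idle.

Schedule: | 205 0-2 | idle 2-8 | 201 8-9 | 202 9-12 | 200 12-25 | 202 25-34 | 204 34-35 | 203 35-47 |
Completion: 200=25  201=9  202=34  203=47  204=35  205=2
Turnaround (C−A): 200=13  201=1  202=26  203=36  204=25  205=2

5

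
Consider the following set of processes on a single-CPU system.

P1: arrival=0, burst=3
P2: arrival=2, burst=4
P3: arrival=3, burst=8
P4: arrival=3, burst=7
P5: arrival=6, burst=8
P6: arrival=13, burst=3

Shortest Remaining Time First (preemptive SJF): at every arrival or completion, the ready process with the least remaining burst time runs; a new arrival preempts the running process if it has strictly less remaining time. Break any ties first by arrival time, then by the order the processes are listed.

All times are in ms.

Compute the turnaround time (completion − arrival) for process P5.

27

Schedule: | P1 0-3 | P2 3-7 | P4 7-14 | P6 14-17 | P3 17-25 | P5 25-33 |
Completion: P1=3  P2=7  P3=25  P4=14  P5=33  P6=17
Turnaround (C−A): P1=3  P2=5  P3=22  P4=11  P5=27  P6=4
Turnaround(P5) = completion − arrival = 33 − 6 = 27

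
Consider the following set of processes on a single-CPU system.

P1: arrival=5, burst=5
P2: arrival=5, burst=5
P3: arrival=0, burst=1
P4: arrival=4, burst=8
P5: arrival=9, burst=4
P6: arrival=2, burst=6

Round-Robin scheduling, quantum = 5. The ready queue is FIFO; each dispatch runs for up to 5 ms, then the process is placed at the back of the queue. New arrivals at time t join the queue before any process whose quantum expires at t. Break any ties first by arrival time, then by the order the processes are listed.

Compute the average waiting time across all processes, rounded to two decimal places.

Schedule: | P3 0-1 | idle 1-2 | P6 2-7 | P4 7-12 | P1 12-17 | P2 17-22 | P6 22-23 | P5 23-27 | P4 27-30 |
Completion: P1=17  P2=22  P3=1  P4=30  P5=27  P6=23
Turnaround (C−A): P1=12  P2=17  P3=1  P4=26  P5=18  P6=21
Waiting times: P1=7, P2=12, P3=0, P4=18, P5=14, P6=15
Average waiting = (7+12+0+18+14+15) / 6 = 66/6 = 11.00

11.00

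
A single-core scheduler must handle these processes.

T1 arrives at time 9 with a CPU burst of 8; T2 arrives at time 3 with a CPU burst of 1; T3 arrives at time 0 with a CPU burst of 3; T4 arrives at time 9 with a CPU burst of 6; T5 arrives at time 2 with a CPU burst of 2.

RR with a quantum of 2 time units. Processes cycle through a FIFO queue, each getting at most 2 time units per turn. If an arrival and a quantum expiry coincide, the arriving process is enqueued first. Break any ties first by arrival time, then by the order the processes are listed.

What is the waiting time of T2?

2

Gantt: | T3 0-2 | T5 2-4 | T3 4-5 | T2 5-6 | idle 6-9 | T1 9-11 | T4 11-13 | T1 13-15 | T4 15-17 | T1 17-19 | T4 19-21 | T1 21-23 |
Completion: T1=23  T2=6  T3=5  T4=21  T5=4
Turnaround (C−A): T1=14  T2=3  T3=5  T4=12  T5=2
Waiting(T2) = turnaround − burst = 3 − 1 = 2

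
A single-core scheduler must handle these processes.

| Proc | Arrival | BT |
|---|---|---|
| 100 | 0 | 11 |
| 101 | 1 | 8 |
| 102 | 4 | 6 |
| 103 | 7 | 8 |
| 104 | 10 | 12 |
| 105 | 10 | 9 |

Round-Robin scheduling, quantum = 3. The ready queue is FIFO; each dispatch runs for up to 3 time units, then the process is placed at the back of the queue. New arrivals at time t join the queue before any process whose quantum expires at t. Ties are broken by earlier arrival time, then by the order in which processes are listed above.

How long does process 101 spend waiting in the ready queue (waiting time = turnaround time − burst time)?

Gantt: | 100 0-3 | 101 3-6 | 100 6-9 | 102 9-12 | 101 12-15 | 103 15-18 | 100 18-21 | 104 21-24 | 105 24-27 | 102 27-30 | 101 30-32 | 103 32-35 | 100 35-37 | 104 37-40 | 105 40-43 | 103 43-45 | 104 45-48 | 105 48-51 | 104 51-54 |
Completion: 100=37  101=32  102=30  103=45  104=54  105=51
Waiting(101) = turnaround − burst = 31 − 8 = 23

23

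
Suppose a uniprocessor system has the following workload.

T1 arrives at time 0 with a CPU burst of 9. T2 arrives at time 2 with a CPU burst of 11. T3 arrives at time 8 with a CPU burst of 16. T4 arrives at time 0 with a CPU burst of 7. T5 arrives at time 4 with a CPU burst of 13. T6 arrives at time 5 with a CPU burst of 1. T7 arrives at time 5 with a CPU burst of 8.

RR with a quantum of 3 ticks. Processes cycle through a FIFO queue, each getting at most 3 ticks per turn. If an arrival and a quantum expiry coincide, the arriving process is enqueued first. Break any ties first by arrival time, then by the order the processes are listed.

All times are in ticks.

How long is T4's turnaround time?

Gantt: | T1 0-3 | T4 3-6 | T2 6-9 | T1 9-12 | T5 12-15 | T6 15-16 | T7 16-19 | T4 19-22 | T3 22-25 | T2 25-28 | T1 28-31 | T5 31-34 | T7 34-37 | T4 37-38 | T3 38-41 | T2 41-44 | T5 44-47 | T7 47-49 | T3 49-52 | T2 52-54 | T5 54-57 | T3 57-60 | T5 60-61 | T3 61-65 |
Completion: T1=31  T2=54  T3=65  T4=38  T5=61  T6=16  T7=49
Turnaround(T4) = completion − arrival = 38 − 0 = 38

38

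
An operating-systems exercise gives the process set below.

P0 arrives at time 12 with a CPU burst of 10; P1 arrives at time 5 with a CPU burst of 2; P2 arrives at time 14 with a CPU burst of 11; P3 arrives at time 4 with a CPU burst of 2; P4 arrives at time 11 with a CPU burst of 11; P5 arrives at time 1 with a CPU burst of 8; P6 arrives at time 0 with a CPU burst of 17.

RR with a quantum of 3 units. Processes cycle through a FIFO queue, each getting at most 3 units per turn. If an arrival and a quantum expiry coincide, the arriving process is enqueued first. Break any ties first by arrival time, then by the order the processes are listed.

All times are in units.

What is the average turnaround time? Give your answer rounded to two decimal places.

34.43

Schedule: | P6 0-3 | P5 3-6 | P6 6-9 | P3 9-11 | P1 11-13 | P5 13-16 | P6 16-19 | P4 19-22 | P0 22-25 | P2 25-28 | P5 28-30 | P6 30-33 | P4 33-36 | P0 36-39 | P2 39-42 | P6 42-45 | P4 45-48 | P0 48-51 | P2 51-54 | P6 54-56 | P4 56-58 | P0 58-59 | P2 59-61 |
Completion: P0=59  P1=13  P2=61  P3=11  P4=58  P5=30  P6=56
Turnaround (C−A): P0=47  P1=8  P2=47  P3=7  P4=47  P5=29  P6=56
Turnaround times: P0=47, P1=8, P2=47, P3=7, P4=47, P5=29, P6=56
Average turnaround = (47+8+47+7+47+29+56) / 7 = 241/7 = 34.43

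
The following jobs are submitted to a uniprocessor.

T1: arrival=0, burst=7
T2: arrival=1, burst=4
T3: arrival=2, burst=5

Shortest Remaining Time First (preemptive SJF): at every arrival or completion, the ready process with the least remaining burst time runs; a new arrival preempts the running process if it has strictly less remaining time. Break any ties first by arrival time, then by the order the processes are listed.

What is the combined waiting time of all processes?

12

Timeline: | T1 0-1 | T2 1-5 | T3 5-10 | T1 10-16 |
Completion: T1=16  T2=5  T3=10
Turnaround (C−A): T1=16  T2=4  T3=8
Waiting = turnaround − burst: T1=9, T2=0, T3=3
Total waiting = 9 + 0 + 3 = 12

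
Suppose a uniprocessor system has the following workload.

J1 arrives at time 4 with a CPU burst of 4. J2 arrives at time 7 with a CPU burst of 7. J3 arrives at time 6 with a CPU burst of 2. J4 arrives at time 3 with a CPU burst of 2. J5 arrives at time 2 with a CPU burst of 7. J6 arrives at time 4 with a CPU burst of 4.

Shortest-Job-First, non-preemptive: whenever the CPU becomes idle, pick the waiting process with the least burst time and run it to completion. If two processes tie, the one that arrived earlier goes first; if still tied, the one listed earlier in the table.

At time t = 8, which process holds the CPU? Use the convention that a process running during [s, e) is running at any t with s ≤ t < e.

Schedule: | idle 0-2 | J5 2-9 | J4 9-11 | J3 11-13 | J1 13-17 | J6 17-21 | J2 21-28 |
Completion: J1=17  J2=28  J3=13  J4=11  J5=9  J6=21

J5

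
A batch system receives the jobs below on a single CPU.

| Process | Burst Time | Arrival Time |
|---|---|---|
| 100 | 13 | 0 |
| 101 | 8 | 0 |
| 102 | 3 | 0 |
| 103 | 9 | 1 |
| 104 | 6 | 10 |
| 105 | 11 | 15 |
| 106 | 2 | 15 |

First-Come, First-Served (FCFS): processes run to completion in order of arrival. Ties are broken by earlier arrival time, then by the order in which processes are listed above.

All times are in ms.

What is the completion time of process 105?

50

Schedule: | 100 0-13 | 101 13-21 | 102 21-24 | 103 24-33 | 104 33-39 | 105 39-50 | 106 50-52 |
Completion: 100=13  101=21  102=24  103=33  104=39  105=50  106=52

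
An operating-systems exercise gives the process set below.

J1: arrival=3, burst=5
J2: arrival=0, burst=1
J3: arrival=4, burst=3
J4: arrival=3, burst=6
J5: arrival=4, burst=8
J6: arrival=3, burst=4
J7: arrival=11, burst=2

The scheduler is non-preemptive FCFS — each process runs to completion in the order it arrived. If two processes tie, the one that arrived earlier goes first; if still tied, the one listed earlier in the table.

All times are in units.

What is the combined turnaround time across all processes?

94

Gantt: | J2 0-1 | idle 1-3 | J1 3-8 | J4 8-14 | J6 14-18 | J3 18-21 | J5 21-29 | J7 29-31 |
Completion: J1=8  J2=1  J3=21  J4=14  J5=29  J6=18  J7=31
Turnaround = completion − arrival: J1=5, J2=1, J3=17, J4=11, J5=25, J6=15, J7=20
Total turnaround = 5 + 1 + 17 + 11 + 25 + 15 + 20 = 94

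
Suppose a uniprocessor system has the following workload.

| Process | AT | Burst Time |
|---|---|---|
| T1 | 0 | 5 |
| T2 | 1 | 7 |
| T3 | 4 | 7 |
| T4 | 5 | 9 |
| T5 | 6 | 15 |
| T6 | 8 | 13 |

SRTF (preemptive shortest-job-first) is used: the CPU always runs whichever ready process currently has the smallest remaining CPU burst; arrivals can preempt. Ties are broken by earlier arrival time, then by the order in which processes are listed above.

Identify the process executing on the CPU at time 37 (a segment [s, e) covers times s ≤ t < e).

Timeline: | T1 0-5 | T2 5-12 | T3 12-19 | T4 19-28 | T6 28-41 | T5 41-56 |
Completion: T1=5  T2=12  T3=19  T4=28  T5=56  T6=41
Turnaround (C−A): T1=5  T2=11  T3=15  T4=23  T5=50  T6=33

T6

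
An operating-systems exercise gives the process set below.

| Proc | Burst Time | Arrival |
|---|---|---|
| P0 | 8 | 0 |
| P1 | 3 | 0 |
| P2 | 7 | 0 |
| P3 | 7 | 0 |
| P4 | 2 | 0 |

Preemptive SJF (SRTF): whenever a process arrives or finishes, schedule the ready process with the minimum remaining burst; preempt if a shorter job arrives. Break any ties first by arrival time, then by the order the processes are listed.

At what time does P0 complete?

Schedule: | P4 0-2 | P1 2-5 | P2 5-12 | P3 12-19 | P0 19-27 |
Completion: P0=27  P1=5  P2=12  P3=19  P4=2

27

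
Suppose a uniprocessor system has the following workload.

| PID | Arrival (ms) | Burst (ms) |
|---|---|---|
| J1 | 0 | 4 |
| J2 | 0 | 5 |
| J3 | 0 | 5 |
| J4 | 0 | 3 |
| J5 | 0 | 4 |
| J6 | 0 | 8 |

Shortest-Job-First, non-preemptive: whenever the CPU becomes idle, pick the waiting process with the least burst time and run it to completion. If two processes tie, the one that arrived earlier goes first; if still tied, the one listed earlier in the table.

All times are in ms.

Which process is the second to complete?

J1

Timeline: | J4 0-3 | J1 3-7 | J5 7-11 | J2 11-16 | J3 16-21 | J6 21-29 |
Completion: J1=7  J2=16  J3=21  J4=3  J5=11  J6=29
Finish order: J4 → J1 → J5 → J2 → J3 → J6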